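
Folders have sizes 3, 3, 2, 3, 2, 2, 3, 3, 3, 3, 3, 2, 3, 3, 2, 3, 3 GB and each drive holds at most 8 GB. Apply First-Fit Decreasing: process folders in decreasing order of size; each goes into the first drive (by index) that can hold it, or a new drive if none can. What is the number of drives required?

6

Sorted descending: 3, 3, 3, 3, 3, 3, 3, 3, 3, 3, 3, 3, 2, 2, 2, 2, 2.
drive 1: place 3 GB, 5 GB left
drive 1: place 3 GB, 2 GB left
drive 2: place 3 GB, 5 GB left
drive 2: place 3 GB, 2 GB left
drive 3: place 3 GB, 5 GB left
drive 3: place 3 GB, 2 GB left
drive 4: place 3 GB, 5 GB left
drive 4: place 3 GB, 2 GB left
drive 5: place 3 GB, 5 GB left
drive 5: place 3 GB, 2 GB left
drive 6: place 3 GB, 5 GB left
drive 6: place 3 GB, 2 GB left
drive 1: place 2 GB, 0 GB left
drive 2: place 2 GB, 0 GB left
drive 3: place 2 GB, 0 GB left
drive 4: place 2 GB, 0 GB left
drive 5: place 2 GB, 0 GB left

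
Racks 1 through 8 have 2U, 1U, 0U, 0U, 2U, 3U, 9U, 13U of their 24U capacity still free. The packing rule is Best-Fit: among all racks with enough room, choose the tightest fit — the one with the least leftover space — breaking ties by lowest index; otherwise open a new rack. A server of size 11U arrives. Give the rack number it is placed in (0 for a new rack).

Racks with room: rack 8 (13U).
Tightest fit is rack 8 with 13U free.

8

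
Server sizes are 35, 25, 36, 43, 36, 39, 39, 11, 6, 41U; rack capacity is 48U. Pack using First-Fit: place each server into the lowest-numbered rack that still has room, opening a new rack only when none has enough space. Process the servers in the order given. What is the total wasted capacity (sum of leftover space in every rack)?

Put 35U in rack 1; 13U remain.
Put 25U in rack 2; 23U remain.
Put 36U in rack 3; 12U remain.
Put 43U in rack 4; 5U remain.
Put 36U in rack 5; 12U remain.
Put 39U in rack 6; 9U remain.
Put 39U in rack 7; 9U remain.
Put 11U in rack 1; 2U remain.
Put 6U in rack 2; 17U remain.
Put 41U in rack 8; 7U remain.
8 racks × 48U = 384U; used 311U; unused 73U.

73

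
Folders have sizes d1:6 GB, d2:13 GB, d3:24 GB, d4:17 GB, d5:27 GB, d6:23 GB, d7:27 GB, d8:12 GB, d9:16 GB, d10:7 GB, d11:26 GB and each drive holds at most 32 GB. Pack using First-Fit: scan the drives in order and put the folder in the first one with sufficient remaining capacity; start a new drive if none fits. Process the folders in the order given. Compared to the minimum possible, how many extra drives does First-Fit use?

1

First-Fit: [6,13,12] [24,7] [17] [27] [23] [27] [16] [26] → 8 drives.
Total size 198 GB; any packing needs at least ⌈198/32⌉ = 7 drives.
An optimal packing achieves that bound: [27] [27] [26,6] [24,7] [23] [17,13] [16,12] → 7 drives.
Excess: 8 − 7 = 1.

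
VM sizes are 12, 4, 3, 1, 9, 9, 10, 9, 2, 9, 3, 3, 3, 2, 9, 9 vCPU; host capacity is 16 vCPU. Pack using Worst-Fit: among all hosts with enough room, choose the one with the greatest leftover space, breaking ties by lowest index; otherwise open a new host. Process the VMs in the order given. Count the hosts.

12 vCPU → host 1 (remaining 4 vCPU)
4 vCPU → host 1 (remaining 0 vCPU)
3 vCPU → host 2 (remaining 13 vCPU)
1 vCPU → host 2 (remaining 12 vCPU)
9 vCPU → host 2 (remaining 3 vCPU)
9 vCPU → host 3 (remaining 7 vCPU)
10 vCPU → host 4 (remaining 6 vCPU)
9 vCPU → host 5 (remaining 7 vCPU)
2 vCPU → host 3 (remaining 5 vCPU)
9 vCPU → host 6 (remaining 7 vCPU)
3 vCPU → host 5 (remaining 4 vCPU)
3 vCPU → host 6 (remaining 4 vCPU)
3 vCPU → host 4 (remaining 3 vCPU)
2 vCPU → host 3 (remaining 3 vCPU)
9 vCPU → host 7 (remaining 7 vCPU)
9 vCPU → host 8 (remaining 7 vCPU)
Final hosts: [12,4] [3,1,9] [9,2,2] [10,3] [9,3] [9,3] [9] [9].

8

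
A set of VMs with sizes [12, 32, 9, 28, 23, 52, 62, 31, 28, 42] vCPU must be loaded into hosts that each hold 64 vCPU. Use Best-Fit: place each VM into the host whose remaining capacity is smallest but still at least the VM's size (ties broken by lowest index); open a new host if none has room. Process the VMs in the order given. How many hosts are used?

12 vCPU → host 1 (remaining 52 vCPU)
32 vCPU → host 1 (remaining 20 vCPU)
9 vCPU → host 1 (remaining 11 vCPU)
28 vCPU → host 2 (remaining 36 vCPU)
23 vCPU → host 2 (remaining 13 vCPU)
52 vCPU → host 3 (remaining 12 vCPU)
62 vCPU → host 4 (remaining 2 vCPU)
31 vCPU → host 5 (remaining 33 vCPU)
28 vCPU → host 5 (remaining 5 vCPU)
42 vCPU → host 6 (remaining 22 vCPU)

6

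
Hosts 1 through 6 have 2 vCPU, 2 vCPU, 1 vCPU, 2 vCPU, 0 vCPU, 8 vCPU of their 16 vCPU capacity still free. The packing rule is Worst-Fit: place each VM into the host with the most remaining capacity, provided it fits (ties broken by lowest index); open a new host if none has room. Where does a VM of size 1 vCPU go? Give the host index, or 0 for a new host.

Hosts with room: host 1 (2 vCPU), host 2 (2 vCPU), host 3 (1 vCPU), host 4 (2 vCPU), host 6 (8 vCPU).
Most room is host 6 with 8 vCPU free.

6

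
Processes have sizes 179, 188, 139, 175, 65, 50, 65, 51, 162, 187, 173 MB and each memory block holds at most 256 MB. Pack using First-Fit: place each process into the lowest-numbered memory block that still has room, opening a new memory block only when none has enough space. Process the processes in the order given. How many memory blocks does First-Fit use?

7 memory blocks

179 MB → memory block 1 (remaining 77 MB)
188 MB → memory block 2 (remaining 68 MB)
139 MB → memory block 3 (remaining 117 MB)
175 MB → memory block 4 (remaining 81 MB)
65 MB → memory block 1 (remaining 12 MB)
50 MB → memory block 2 (remaining 18 MB)
65 MB → memory block 3 (remaining 52 MB)
51 MB → memory block 3 (remaining 1 MB)
162 MB → memory block 5 (remaining 94 MB)
187 MB → memory block 6 (remaining 69 MB)
173 MB → memory block 7 (remaining 83 MB)
Final memory blocks: [179,65] [188,50] [139,65,51] [175] [162] [187] [173].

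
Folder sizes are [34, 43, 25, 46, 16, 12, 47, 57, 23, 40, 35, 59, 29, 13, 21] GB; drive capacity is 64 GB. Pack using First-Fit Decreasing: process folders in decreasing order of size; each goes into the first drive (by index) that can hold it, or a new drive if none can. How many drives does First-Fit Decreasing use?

9

Sorted descending: 59, 57, 47, 46, 43, 40, 35, 34, 29, 25, 23, 21, 16, 13, 12.
drive 1: place 59 GB, 5 GB left
drive 2: place 57 GB, 7 GB left
drive 3: place 47 GB, 17 GB left
drive 4: place 46 GB, 18 GB left
drive 5: place 43 GB, 21 GB left
drive 6: place 40 GB, 24 GB left
drive 7: place 35 GB, 29 GB left
drive 8: place 34 GB, 30 GB left
drive 7: place 29 GB, 0 GB left
drive 8: place 25 GB, 5 GB left
drive 6: place 23 GB, 1 GB left
drive 5: place 21 GB, 0 GB left
drive 3: place 16 GB, 1 GB left
drive 4: place 13 GB, 5 GB left
drive 9: place 12 GB, 52 GB left
Final drives: [59] [57] [47,16] [46,13] [43,21] [40,23] [35,29] [34,25] [12].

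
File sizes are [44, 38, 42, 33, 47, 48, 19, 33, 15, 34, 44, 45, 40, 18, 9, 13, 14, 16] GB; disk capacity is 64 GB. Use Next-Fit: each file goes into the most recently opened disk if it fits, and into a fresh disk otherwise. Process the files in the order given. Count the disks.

12 disks

Put 44 GB in disk 1; 20 GB remain.
Put 38 GB in disk 2; 26 GB remain.
Put 42 GB in disk 3; 22 GB remain.
Put 33 GB in disk 4; 31 GB remain.
Put 47 GB in disk 5; 17 GB remain.
Put 48 GB in disk 6; 16 GB remain.
Put 19 GB in disk 7; 45 GB remain.
Put 33 GB in disk 7; 12 GB remain.
Put 15 GB in disk 8; 49 GB remain.
Put 34 GB in disk 8; 15 GB remain.
Put 44 GB in disk 9; 20 GB remain.
Put 45 GB in disk 10; 19 GB remain.
Put 40 GB in disk 11; 24 GB remain.
Put 18 GB in disk 11; 6 GB remain.
Put 9 GB in disk 12; 55 GB remain.
Put 13 GB in disk 12; 42 GB remain.
Put 14 GB in disk 12; 28 GB remain.
Put 16 GB in disk 12; 12 GB remain.
Final disks: [44] [38] [42] [33] [47] [48] [19,33] [15,34] [44] [45] [40,18] [9,13,14,16].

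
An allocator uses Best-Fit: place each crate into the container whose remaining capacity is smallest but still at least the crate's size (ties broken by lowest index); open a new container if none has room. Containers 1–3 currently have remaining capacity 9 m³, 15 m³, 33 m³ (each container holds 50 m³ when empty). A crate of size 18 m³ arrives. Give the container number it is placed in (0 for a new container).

3

Containers with room: container 3 (33 m³).
Tightest fit is container 3 with 33 m³ free.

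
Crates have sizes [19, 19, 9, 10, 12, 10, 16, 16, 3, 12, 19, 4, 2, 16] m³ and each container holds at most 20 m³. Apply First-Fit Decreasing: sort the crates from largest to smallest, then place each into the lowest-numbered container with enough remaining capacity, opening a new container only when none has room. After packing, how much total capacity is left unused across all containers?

Sorted descending: 19, 19, 19, 16, 16, 16, 12, 12, 10, 10, 9, 4, 3, 2.
container 1: place 19 m³, 1 m³ left
container 2: place 19 m³, 1 m³ left
container 3: place 19 m³, 1 m³ left
container 4: place 16 m³, 4 m³ left
container 5: place 16 m³, 4 m³ left
container 6: place 16 m³, 4 m³ left
container 7: place 12 m³, 8 m³ left
container 8: place 12 m³, 8 m³ left
container 9: place 10 m³, 10 m³ left
container 9: place 10 m³, 0 m³ left
container 10: place 9 m³, 11 m³ left
container 4: place 4 m³, 0 m³ left
container 5: place 3 m³, 1 m³ left
container 6: place 2 m³, 2 m³ left
10 containers × 20 m³ = 200 m³; used 167 m³; unused 33 m³.

33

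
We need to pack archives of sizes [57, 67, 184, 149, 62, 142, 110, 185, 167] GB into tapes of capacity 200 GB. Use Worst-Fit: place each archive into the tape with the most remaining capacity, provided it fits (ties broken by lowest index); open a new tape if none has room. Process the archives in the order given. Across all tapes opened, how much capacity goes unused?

277

Put 57 GB in tape 1; 143 GB remain.
Put 67 GB in tape 1; 76 GB remain.
Put 184 GB in tape 2; 16 GB remain.
Put 149 GB in tape 3; 51 GB remain.
Put 62 GB in tape 1; 14 GB remain.
Put 142 GB in tape 4; 58 GB remain.
Put 110 GB in tape 5; 90 GB remain.
Put 185 GB in tape 6; 15 GB remain.
Put 167 GB in tape 7; 33 GB remain.
7 tapes × 200 GB = 1400 GB; used 1123 GB; unused 277 GB.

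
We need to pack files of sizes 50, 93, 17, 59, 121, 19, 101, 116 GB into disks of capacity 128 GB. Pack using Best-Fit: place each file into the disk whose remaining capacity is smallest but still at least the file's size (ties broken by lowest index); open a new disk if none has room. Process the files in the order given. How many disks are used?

5

Put 50 GB in disk 1; 78 GB remain.
Put 93 GB in disk 2; 35 GB remain.
Put 17 GB in disk 2; 18 GB remain.
Put 59 GB in disk 1; 19 GB remain.
Put 121 GB in disk 3; 7 GB remain.
Put 19 GB in disk 1; 0 GB remain.
Put 101 GB in disk 4; 27 GB remain.
Put 116 GB in disk 5; 12 GB remain.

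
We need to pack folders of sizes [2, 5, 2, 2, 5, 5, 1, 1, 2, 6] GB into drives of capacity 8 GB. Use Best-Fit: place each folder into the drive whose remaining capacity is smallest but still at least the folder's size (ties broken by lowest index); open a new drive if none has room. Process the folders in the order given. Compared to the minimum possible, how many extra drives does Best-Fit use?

1

Best-Fit: [2,5,1] [2,2] [5,1,2] [5] [6] → 5 drives.
Total size 31 GB; any packing needs at least ⌈31/8⌉ = 4 drives.
An optimal packing achieves that bound: [6,2] [5,2,1] [5,2,1] [5,2] → 4 drives.
Excess: 5 − 4 = 1.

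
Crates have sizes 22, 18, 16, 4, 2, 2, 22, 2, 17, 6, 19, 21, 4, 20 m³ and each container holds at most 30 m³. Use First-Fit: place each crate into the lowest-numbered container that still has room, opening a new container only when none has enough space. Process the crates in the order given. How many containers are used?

8 containers

22 m³ → container 1 (remaining 8 m³)
18 m³ → container 2 (remaining 12 m³)
16 m³ → container 3 (remaining 14 m³)
4 m³ → container 1 (remaining 4 m³)
2 m³ → container 1 (remaining 2 m³)
2 m³ → container 1 (remaining 0 m³)
22 m³ → container 4 (remaining 8 m³)
2 m³ → container 2 (remaining 10 m³)
17 m³ → container 5 (remaining 13 m³)
6 m³ → container 2 (remaining 4 m³)
19 m³ → container 6 (remaining 11 m³)
21 m³ → container 7 (remaining 9 m³)
4 m³ → container 2 (remaining 0 m³)
20 m³ → container 8 (remaining 10 m³)
Final containers: [22,4,2,2] [18,2,6,4] [16] [22] [17] [19] [21] [20].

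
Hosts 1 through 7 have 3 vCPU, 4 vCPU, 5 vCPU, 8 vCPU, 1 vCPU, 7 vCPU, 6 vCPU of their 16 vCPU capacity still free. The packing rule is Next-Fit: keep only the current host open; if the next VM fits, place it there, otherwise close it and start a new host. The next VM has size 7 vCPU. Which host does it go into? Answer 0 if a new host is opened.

Next-Fit only looks at host 7, which has 6 vCPU free.
7 vCPU does not fit, so a new host is opened.

0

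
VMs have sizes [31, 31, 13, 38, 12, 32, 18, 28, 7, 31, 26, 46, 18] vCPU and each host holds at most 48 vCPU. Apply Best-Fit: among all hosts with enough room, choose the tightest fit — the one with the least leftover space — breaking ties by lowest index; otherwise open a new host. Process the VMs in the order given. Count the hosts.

8 hosts

host 1: place 31 vCPU, 17 vCPU left
host 2: place 31 vCPU, 17 vCPU left
host 1: place 13 vCPU, 4 vCPU left
host 3: place 38 vCPU, 10 vCPU left
host 2: place 12 vCPU, 5 vCPU left
host 4: place 32 vCPU, 16 vCPU left
host 5: place 18 vCPU, 30 vCPU left
host 5: place 28 vCPU, 2 vCPU left
host 3: place 7 vCPU, 3 vCPU left
host 6: place 31 vCPU, 17 vCPU left
host 7: place 26 vCPU, 22 vCPU left
host 8: place 46 vCPU, 2 vCPU left
host 7: place 18 vCPU, 4 vCPU left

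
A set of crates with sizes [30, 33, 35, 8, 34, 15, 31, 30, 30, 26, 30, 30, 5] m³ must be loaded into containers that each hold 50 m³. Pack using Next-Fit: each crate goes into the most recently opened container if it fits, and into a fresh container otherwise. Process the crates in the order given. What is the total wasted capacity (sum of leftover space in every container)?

Put 30 m³ in container 1; 20 m³ remain.
Put 33 m³ in container 2; 17 m³ remain.
Put 35 m³ in container 3; 15 m³ remain.
Put 8 m³ in container 3; 7 m³ remain.
Put 34 m³ in container 4; 16 m³ remain.
Put 15 m³ in container 4; 1 m³ remain.
Put 31 m³ in container 5; 19 m³ remain.
Put 30 m³ in container 6; 20 m³ remain.
Put 30 m³ in container 7; 20 m³ remain.
Put 26 m³ in container 8; 24 m³ remain.
Put 30 m³ in container 9; 20 m³ remain.
Put 30 m³ in container 10; 20 m³ remain.
Put 5 m³ in container 10; 15 m³ remain.
10 containers × 50 m³ = 500 m³; used 337 m³; unused 163 m³.

163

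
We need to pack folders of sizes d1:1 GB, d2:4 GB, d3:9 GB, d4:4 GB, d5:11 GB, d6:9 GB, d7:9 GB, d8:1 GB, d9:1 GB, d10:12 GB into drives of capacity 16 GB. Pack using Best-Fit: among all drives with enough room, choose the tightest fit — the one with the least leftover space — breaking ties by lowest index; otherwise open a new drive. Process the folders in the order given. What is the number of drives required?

5

d1 (1 GB) → drive 1 (remaining 15 GB)
d2 (4 GB) → drive 1 (remaining 11 GB)
d3 (9 GB) → drive 1 (remaining 2 GB)
d4 (4 GB) → drive 2 (remaining 12 GB)
d5 (11 GB) → drive 2 (remaining 1 GB)
d6 (9 GB) → drive 3 (remaining 7 GB)
d7 (9 GB) → drive 4 (remaining 7 GB)
d8 (1 GB) → drive 2 (remaining 0 GB)
d9 (1 GB) → drive 1 (remaining 1 GB)
d10 (12 GB) → drive 5 (remaining 4 GB)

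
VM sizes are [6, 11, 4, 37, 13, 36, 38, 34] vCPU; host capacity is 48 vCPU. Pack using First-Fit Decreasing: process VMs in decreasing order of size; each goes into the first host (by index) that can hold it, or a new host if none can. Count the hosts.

Sorted descending: 38, 37, 36, 34, 13, 11, 6, 4.
host 1: place 38 vCPU, 10 vCPU left
host 2: place 37 vCPU, 11 vCPU left
host 3: place 36 vCPU, 12 vCPU left
host 4: place 34 vCPU, 14 vCPU left
host 4: place 13 vCPU, 1 vCPU left
host 2: place 11 vCPU, 0 vCPU left
host 1: place 6 vCPU, 4 vCPU left
host 1: place 4 vCPU, 0 vCPU left

4 hosts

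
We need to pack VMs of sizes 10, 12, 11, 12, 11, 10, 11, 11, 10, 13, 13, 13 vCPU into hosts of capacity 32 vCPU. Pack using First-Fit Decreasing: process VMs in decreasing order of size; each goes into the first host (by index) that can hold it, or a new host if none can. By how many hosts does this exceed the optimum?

First-Fit Decreasing: [13,13] [13,12] [12,11] [11,11,10] [11,10,10] → 5 hosts.
Total size 137 vCPU; any packing needs at least ⌈137/32⌉ = 5 hosts.
So 5 is already optimal.

0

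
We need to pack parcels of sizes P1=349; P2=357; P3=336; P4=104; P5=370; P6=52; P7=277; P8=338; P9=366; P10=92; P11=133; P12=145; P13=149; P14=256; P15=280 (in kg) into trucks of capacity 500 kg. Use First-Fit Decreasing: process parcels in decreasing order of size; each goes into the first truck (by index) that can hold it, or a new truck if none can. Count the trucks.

9

Sorted descending: 370, 366, 357, 349, 338, 336, 280, 277, 256, 149, 145, 133, 104, 92, 52.
truck 1: place 370 kg, 130 kg left
truck 2: place 366 kg, 134 kg left
truck 3: place 357 kg, 143 kg left
truck 4: place 349 kg, 151 kg left
truck 5: place 338 kg, 162 kg left
truck 6: place 336 kg, 164 kg left
truck 7: place 280 kg, 220 kg left
truck 8: place 277 kg, 223 kg left
truck 9: place 256 kg, 244 kg left
truck 4: place 149 kg, 2 kg left
truck 5: place 145 kg, 17 kg left
truck 2: place 133 kg, 1 kg left
truck 1: place 104 kg, 26 kg left
truck 3: place 92 kg, 51 kg left
truck 6: place 52 kg, 112 kg left
Final trucks: [370,104] [366,133] [357,92] [349,149] [338,145] [336,52] [280] [277] [256].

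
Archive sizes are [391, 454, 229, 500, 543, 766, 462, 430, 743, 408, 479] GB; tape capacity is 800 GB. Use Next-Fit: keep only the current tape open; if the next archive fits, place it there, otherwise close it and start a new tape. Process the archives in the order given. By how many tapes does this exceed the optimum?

Next-Fit: [391] [454,229] [500] [543] [766] [462] [430] [743] [408] [479] → 10 tapes.
9 archives exceed 400 GB (half the capacity), and no two of those can share a tape, so at least 9 tapes are needed.
An optimal packing achieves that bound: [766] [743] [543,229] [500] [479] [462] [454] [430] [408,391] → 9 tapes.
Excess: 10 − 9 = 1.

1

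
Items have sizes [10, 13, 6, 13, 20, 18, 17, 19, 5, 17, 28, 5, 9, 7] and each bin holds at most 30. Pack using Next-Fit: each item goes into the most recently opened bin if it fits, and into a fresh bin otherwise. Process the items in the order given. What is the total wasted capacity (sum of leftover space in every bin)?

83

10 → bin 1 (remaining 20)
13 → bin 1 (remaining 7)
6 → bin 1 (remaining 1)
13 → bin 2 (remaining 17)
20 → bin 3 (remaining 10)
18 → bin 4 (remaining 12)
17 → bin 5 (remaining 13)
19 → bin 6 (remaining 11)
5 → bin 6 (remaining 6)
17 → bin 7 (remaining 13)
28 → bin 8 (remaining 2)
5 → bin 9 (remaining 25)
9 → bin 9 (remaining 16)
7 → bin 9 (remaining 9)
9 bins × 30 = 270; used 187; unused 83.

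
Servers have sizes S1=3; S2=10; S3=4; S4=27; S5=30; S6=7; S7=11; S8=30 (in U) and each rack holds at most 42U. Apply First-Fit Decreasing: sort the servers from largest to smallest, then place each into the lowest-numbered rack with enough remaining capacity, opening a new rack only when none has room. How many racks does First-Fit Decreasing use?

3

Sorted descending: 30, 30, 27, 11, 10, 7, 4, 3.
Put 30U in rack 1; 12U remain.
Put 30U in rack 2; 12U remain.
Put 27U in rack 3; 15U remain.
Put 11U in rack 1; 1U remain.
Put 10U in rack 2; 2U remain.
Put 7U in rack 3; 8U remain.
Put 4U in rack 3; 4U remain.
Put 3U in rack 3; 1U remain.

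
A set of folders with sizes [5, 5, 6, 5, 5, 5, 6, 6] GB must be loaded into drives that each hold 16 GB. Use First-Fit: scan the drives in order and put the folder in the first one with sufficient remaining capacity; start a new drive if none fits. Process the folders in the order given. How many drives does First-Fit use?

3

drive 1: place 5 GB, 11 GB left
drive 1: place 5 GB, 6 GB left
drive 1: place 6 GB, 0 GB left
drive 2: place 5 GB, 11 GB left
drive 2: place 5 GB, 6 GB left
drive 2: place 5 GB, 1 GB left
drive 3: place 6 GB, 10 GB left
drive 3: place 6 GB, 4 GB left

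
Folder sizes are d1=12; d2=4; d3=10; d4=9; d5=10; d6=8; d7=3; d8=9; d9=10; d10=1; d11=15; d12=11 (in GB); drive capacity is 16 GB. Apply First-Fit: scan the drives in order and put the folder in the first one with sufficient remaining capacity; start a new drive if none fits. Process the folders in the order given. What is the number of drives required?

9

d1 (12 GB) → drive 1 (remaining 4 GB)
d2 (4 GB) → drive 1 (remaining 0 GB)
d3 (10 GB) → drive 2 (remaining 6 GB)
d4 (9 GB) → drive 3 (remaining 7 GB)
d5 (10 GB) → drive 4 (remaining 6 GB)
d6 (8 GB) → drive 5 (remaining 8 GB)
d7 (3 GB) → drive 2 (remaining 3 GB)
d8 (9 GB) → drive 6 (remaining 7 GB)
d9 (10 GB) → drive 7 (remaining 6 GB)
d10 (1 GB) → drive 2 (remaining 2 GB)
d11 (15 GB) → drive 8 (remaining 1 GB)
d12 (11 GB) → drive 9 (remaining 5 GB)
Final drives: [12,4] [10,3,1] [9] [10] [8] [9] [10] [15] [11].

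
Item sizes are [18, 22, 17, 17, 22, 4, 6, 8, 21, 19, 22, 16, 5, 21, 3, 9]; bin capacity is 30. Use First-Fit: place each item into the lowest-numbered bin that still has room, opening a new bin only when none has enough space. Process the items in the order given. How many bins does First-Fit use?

Put 18 in bin 1; 12 remain.
Put 22 in bin 2; 8 remain.
Put 17 in bin 3; 13 remain.
Put 17 in bin 4; 13 remain.
Put 22 in bin 5; 8 remain.
Put 4 in bin 1; 8 remain.
Put 6 in bin 1; 2 remain.
Put 8 in bin 2; 0 remain.
Put 21 in bin 6; 9 remain.
Put 19 in bin 7; 11 remain.
Put 22 in bin 8; 8 remain.
Put 16 in bin 9; 14 remain.
Put 5 in bin 3; 8 remain.
Put 21 in bin 10; 9 remain.
Put 3 in bin 3; 5 remain.
Put 9 in bin 4; 4 remain.
Final bins: [18,4,6] [22,8] [17,5,3] [17,9] [22] [21] [19] [22] [16] [21].

10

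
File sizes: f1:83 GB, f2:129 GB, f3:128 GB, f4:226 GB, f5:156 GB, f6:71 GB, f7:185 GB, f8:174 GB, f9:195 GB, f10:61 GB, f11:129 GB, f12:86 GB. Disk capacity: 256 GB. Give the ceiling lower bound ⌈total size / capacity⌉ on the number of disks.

7

Total size = 83 + 129 + 128 + 226 + 156 + 71 + 185 + 174 + 195 + 61 + 129 + 86 = 1623 GB.
⌈1623 / 256⌉ = 7.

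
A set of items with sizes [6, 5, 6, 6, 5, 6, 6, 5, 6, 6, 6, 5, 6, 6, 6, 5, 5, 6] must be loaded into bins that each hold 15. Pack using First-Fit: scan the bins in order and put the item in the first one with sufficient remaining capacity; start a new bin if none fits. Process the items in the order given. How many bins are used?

Put 6 in bin 1; 9 remain.
Put 5 in bin 1; 4 remain.
Put 6 in bin 2; 9 remain.
Put 6 in bin 2; 3 remain.
Put 5 in bin 3; 10 remain.
Put 6 in bin 3; 4 remain.
Put 6 in bin 4; 9 remain.
Put 5 in bin 4; 4 remain.
Put 6 in bin 5; 9 remain.
Put 6 in bin 5; 3 remain.
Put 6 in bin 6; 9 remain.
Put 5 in bin 6; 4 remain.
Put 6 in bin 7; 9 remain.
Put 6 in bin 7; 3 remain.
Put 6 in bin 8; 9 remain.
Put 5 in bin 8; 4 remain.
Put 5 in bin 9; 10 remain.
Put 6 in bin 9; 4 remain.

9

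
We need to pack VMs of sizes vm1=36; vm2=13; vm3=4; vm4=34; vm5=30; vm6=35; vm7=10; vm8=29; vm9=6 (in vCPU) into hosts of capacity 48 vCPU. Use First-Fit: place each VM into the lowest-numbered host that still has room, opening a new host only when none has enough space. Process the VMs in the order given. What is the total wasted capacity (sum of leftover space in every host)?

vm1 (36 vCPU) → host 1 (remaining 12 vCPU)
vm2 (13 vCPU) → host 2 (remaining 35 vCPU)
vm3 (4 vCPU) → host 1 (remaining 8 vCPU)
vm4 (34 vCPU) → host 2 (remaining 1 vCPU)
vm5 (30 vCPU) → host 3 (remaining 18 vCPU)
vm6 (35 vCPU) → host 4 (remaining 13 vCPU)
vm7 (10 vCPU) → host 3 (remaining 8 vCPU)
vm8 (29 vCPU) → host 5 (remaining 19 vCPU)
vm9 (6 vCPU) → host 1 (remaining 2 vCPU)
5 hosts × 48 vCPU = 240 vCPU; used 197 vCPU; unused 43 vCPU.

43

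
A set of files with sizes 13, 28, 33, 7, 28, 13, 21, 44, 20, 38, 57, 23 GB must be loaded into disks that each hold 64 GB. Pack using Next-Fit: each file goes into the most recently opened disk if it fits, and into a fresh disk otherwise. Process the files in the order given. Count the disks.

Put 13 GB in disk 1; 51 GB remain.
Put 28 GB in disk 1; 23 GB remain.
Put 33 GB in disk 2; 31 GB remain.
Put 7 GB in disk 2; 24 GB remain.
Put 28 GB in disk 3; 36 GB remain.
Put 13 GB in disk 3; 23 GB remain.
Put 21 GB in disk 3; 2 GB remain.
Put 44 GB in disk 4; 20 GB remain.
Put 20 GB in disk 4; 0 GB remain.
Put 38 GB in disk 5; 26 GB remain.
Put 57 GB in disk 6; 7 GB remain.
Put 23 GB in disk 7; 41 GB remain.

7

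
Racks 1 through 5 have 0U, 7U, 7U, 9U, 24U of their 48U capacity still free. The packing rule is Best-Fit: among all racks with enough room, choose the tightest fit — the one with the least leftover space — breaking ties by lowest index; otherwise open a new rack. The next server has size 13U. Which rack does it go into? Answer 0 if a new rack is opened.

Racks with room: rack 5 (24U).
Tightest fit is rack 5 with 24U free.

5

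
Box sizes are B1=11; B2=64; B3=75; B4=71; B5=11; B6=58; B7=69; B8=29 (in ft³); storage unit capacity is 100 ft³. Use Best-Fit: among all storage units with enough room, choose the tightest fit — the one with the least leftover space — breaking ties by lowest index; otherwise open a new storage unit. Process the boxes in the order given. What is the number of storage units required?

storage unit 1: place B1 (11 ft³), 89 ft³ left
storage unit 1: place B2 (64 ft³), 25 ft³ left
storage unit 2: place B3 (75 ft³), 25 ft³ left
storage unit 3: place B4 (71 ft³), 29 ft³ left
storage unit 1: place B5 (11 ft³), 14 ft³ left
storage unit 4: place B6 (58 ft³), 42 ft³ left
storage unit 5: place B7 (69 ft³), 31 ft³ left
storage unit 3: place B8 (29 ft³), 0 ft³ left

5 storage units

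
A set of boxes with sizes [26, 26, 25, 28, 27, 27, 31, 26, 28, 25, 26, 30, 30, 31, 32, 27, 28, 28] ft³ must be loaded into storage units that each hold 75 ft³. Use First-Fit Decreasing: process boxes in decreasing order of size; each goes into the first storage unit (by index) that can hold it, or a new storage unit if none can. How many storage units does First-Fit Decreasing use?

Sorted descending: 32, 31, 31, 30, 30, 28, 28, 28, 28, 27, 27, 27, 26, 26, 26, 26, 25, 25.
Put 32 ft³ in storage unit 1; 43 ft³ remain.
Put 31 ft³ in storage unit 1; 12 ft³ remain.
Put 31 ft³ in storage unit 2; 44 ft³ remain.
Put 30 ft³ in storage unit 2; 14 ft³ remain.
Put 30 ft³ in storage unit 3; 45 ft³ remain.
Put 28 ft³ in storage unit 3; 17 ft³ remain.
Put 28 ft³ in storage unit 4; 47 ft³ remain.
Put 28 ft³ in storage unit 4; 19 ft³ remain.
Put 28 ft³ in storage unit 5; 47 ft³ remain.
Put 27 ft³ in storage unit 5; 20 ft³ remain.
Put 27 ft³ in storage unit 6; 48 ft³ remain.
Put 27 ft³ in storage unit 6; 21 ft³ remain.
Put 26 ft³ in storage unit 7; 49 ft³ remain.
Put 26 ft³ in storage unit 7; 23 ft³ remain.
Put 26 ft³ in storage unit 8; 49 ft³ remain.
Put 26 ft³ in storage unit 8; 23 ft³ remain.
Put 25 ft³ in storage unit 9; 50 ft³ remain.
Put 25 ft³ in storage unit 9; 25 ft³ remain.

9 storage units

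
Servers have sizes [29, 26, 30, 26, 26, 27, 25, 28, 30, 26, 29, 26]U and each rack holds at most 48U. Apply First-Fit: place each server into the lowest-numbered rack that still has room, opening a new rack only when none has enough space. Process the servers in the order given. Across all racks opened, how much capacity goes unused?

248

Put 29U in rack 1; 19U remain.
Put 26U in rack 2; 22U remain.
Put 30U in rack 3; 18U remain.
Put 26U in rack 4; 22U remain.
Put 26U in rack 5; 22U remain.
Put 27U in rack 6; 21U remain.
Put 25U in rack 7; 23U remain.
Put 28U in rack 8; 20U remain.
Put 30U in rack 9; 18U remain.
Put 26U in rack 10; 22U remain.
Put 29U in rack 11; 19U remain.
Put 26U in rack 12; 22U remain.
12 racks × 48U = 576U; used 328U; unused 248U.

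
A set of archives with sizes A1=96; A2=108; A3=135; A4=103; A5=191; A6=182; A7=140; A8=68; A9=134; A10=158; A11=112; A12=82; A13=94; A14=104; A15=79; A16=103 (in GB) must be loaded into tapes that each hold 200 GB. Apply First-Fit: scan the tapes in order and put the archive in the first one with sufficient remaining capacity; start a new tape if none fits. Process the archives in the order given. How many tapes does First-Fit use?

Put A1 (96 GB) in tape 1; 104 GB remain.
Put A2 (108 GB) in tape 2; 92 GB remain.
Put A3 (135 GB) in tape 3; 65 GB remain.
Put A4 (103 GB) in tape 1; 1 GB remain.
Put A5 (191 GB) in tape 4; 9 GB remain.
Put A6 (182 GB) in tape 5; 18 GB remain.
Put A7 (140 GB) in tape 6; 60 GB remain.
Put A8 (68 GB) in tape 2; 24 GB remain.
Put A9 (134 GB) in tape 7; 66 GB remain.
Put A10 (158 GB) in tape 8; 42 GB remain.
Put A11 (112 GB) in tape 9; 88 GB remain.
Put A12 (82 GB) in tape 9; 6 GB remain.
Put A13 (94 GB) in tape 10; 106 GB remain.
Put A14 (104 GB) in tape 10; 2 GB remain.
Put A15 (79 GB) in tape 11; 121 GB remain.
Put A16 (103 GB) in tape 11; 18 GB remain.
Final tapes: [96,103] [108,68] [135] [191] [182] [140] [134] [158] [112,82] [94,104] [79,103].

11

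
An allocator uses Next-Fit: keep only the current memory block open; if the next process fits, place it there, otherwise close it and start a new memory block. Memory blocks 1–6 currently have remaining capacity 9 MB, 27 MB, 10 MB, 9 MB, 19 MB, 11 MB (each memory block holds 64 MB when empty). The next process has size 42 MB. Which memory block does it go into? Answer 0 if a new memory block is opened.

0

Next-Fit only looks at memory block 6, which has 11 MB free.
42 MB does not fit, so a new memory block is opened.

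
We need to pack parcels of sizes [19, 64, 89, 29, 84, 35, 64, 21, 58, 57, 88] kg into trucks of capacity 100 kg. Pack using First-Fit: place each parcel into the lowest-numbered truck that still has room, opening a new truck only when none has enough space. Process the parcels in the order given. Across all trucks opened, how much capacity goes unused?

192

19 kg → truck 1 (remaining 81 kg)
64 kg → truck 1 (remaining 17 kg)
89 kg → truck 2 (remaining 11 kg)
29 kg → truck 3 (remaining 71 kg)
84 kg → truck 4 (remaining 16 kg)
35 kg → truck 3 (remaining 36 kg)
64 kg → truck 5 (remaining 36 kg)
21 kg → truck 3 (remaining 15 kg)
58 kg → truck 6 (remaining 42 kg)
57 kg → truck 7 (remaining 43 kg)
88 kg → truck 8 (remaining 12 kg)
8 trucks × 100 kg = 800 kg; used 608 kg; unused 192 kg.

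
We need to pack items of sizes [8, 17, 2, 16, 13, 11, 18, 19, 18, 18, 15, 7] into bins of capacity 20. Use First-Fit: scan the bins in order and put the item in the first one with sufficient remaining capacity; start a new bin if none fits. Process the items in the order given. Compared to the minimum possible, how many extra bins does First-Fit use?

First-Fit: [8,2,7] [17] [16] [13] [11] [18] [19] [18] [18] [15] → 10 bins.
Total size 162; any packing needs at least ⌈162/20⌉ = 9 bins.
An optimal packing achieves that bound: [19] [18,2] [18] [18] [17] [16] [15] [13,7] [11,8] → 9 bins.
Excess: 10 − 9 = 1.

1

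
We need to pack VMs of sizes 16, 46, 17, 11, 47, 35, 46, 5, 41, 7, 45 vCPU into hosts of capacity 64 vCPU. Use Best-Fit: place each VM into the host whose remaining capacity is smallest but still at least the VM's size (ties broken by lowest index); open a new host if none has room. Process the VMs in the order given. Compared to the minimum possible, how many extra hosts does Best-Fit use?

Best-Fit: [16,46] [17,11,35] [47,5,7] [46] [41] [45] → 6 hosts.
6 VMs exceed 32 vCPU (half the capacity), and no two of those can share a host, so at least 6 hosts are needed.
So 6 is already optimal.

0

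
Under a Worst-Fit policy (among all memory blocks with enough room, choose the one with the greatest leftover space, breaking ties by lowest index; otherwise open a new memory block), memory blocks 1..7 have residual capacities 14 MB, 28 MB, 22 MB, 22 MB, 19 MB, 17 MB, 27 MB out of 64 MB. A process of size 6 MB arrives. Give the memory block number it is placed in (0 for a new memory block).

2

Memory blocks with room: memory block 1 (14 MB), memory block 2 (28 MB), memory block 3 (22 MB), memory block 4 (22 MB), memory block 5 (19 MB), memory block 6 (17 MB), memory block 7 (27 MB).
Most room is memory block 2 with 28 MB free.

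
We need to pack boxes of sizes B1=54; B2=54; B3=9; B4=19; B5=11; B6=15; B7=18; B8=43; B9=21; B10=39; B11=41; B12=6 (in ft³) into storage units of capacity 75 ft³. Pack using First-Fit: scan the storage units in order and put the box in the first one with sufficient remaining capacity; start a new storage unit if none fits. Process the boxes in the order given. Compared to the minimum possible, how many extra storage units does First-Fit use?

1

First-Fit: [54,9,11] [54,19] [15,18,21,6] [43] [39] [41] → 6 storage units.
Total size 330 ft³; any packing needs at least ⌈330/75⌉ = 5 storage units.
An optimal packing achieves that bound: [54,21] [54,19] [43,18,11] [41,15,9,6] [39] → 5 storage units.
Excess: 6 − 5 = 1.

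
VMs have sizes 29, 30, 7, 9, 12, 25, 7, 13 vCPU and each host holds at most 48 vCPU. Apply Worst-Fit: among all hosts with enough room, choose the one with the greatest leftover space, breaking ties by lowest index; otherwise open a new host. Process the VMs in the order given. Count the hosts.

Put 29 vCPU in host 1; 19 vCPU remain.
Put 30 vCPU in host 2; 18 vCPU remain.
Put 7 vCPU in host 1; 12 vCPU remain.
Put 9 vCPU in host 2; 9 vCPU remain.
Put 12 vCPU in host 1; 0 vCPU remain.
Put 25 vCPU in host 3; 23 vCPU remain.
Put 7 vCPU in host 3; 16 vCPU remain.
Put 13 vCPU in host 3; 3 vCPU remain.

3 hosts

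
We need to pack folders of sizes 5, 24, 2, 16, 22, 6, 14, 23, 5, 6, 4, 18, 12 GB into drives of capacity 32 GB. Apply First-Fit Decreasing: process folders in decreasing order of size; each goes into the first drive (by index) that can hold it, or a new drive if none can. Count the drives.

Sorted descending: 24, 23, 22, 18, 16, 14, 12, 6, 6, 5, 5, 4, 2.
Put 24 GB in drive 1; 8 GB remain.
Put 23 GB in drive 2; 9 GB remain.
Put 22 GB in drive 3; 10 GB remain.
Put 18 GB in drive 4; 14 GB remain.
Put 16 GB in drive 5; 16 GB remain.
Put 14 GB in drive 4; 0 GB remain.
Put 12 GB in drive 5; 4 GB remain.
Put 6 GB in drive 1; 2 GB remain.
Put 6 GB in drive 2; 3 GB remain.
Put 5 GB in drive 3; 5 GB remain.
Put 5 GB in drive 3; 0 GB remain.
Put 4 GB in drive 5; 0 GB remain.
Put 2 GB in drive 1; 0 GB remain.
Final drives: [24,6,2] [23,6] [22,5,5] [18,14] [16,12,4].

5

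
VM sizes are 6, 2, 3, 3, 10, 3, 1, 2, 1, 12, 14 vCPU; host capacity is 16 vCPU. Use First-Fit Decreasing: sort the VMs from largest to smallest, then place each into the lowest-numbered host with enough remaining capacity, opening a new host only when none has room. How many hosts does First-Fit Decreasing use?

4

Sorted descending: 14, 12, 10, 6, 3, 3, 3, 2, 2, 1, 1.
Put 14 vCPU in host 1; 2 vCPU remain.
Put 12 vCPU in host 2; 4 vCPU remain.
Put 10 vCPU in host 3; 6 vCPU remain.
Put 6 vCPU in host 3; 0 vCPU remain.
Put 3 vCPU in host 2; 1 vCPU remain.
Put 3 vCPU in host 4; 13 vCPU remain.
Put 3 vCPU in host 4; 10 vCPU remain.
Put 2 vCPU in host 1; 0 vCPU remain.
Put 2 vCPU in host 4; 8 vCPU remain.
Put 1 vCPU in host 2; 0 vCPU remain.
Put 1 vCPU in host 4; 7 vCPU remain.
Final hosts: [14,2] [12,3,1] [10,6] [3,3,2,1].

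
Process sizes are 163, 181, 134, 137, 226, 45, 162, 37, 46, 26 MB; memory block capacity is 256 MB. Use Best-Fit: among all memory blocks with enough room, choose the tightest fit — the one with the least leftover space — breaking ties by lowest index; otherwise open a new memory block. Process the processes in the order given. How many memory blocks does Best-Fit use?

163 MB → memory block 1 (remaining 93 MB)
181 MB → memory block 2 (remaining 75 MB)
134 MB → memory block 3 (remaining 122 MB)
137 MB → memory block 4 (remaining 119 MB)
226 MB → memory block 5 (remaining 30 MB)
45 MB → memory block 2 (remaining 30 MB)
162 MB → memory block 6 (remaining 94 MB)
37 MB → memory block 1 (remaining 56 MB)
46 MB → memory block 1 (remaining 10 MB)
26 MB → memory block 2 (remaining 4 MB)
Final memory blocks: [163,37,46] [181,45,26] [134] [137] [226] [162].

6 memory blocks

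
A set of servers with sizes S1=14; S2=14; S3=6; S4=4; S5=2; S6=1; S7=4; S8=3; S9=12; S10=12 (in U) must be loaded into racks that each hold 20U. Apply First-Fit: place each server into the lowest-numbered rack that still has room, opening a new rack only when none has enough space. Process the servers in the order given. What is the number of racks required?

Put S1 (14U) in rack 1; 6U remain.
Put S2 (14U) in rack 2; 6U remain.
Put S3 (6U) in rack 1; 0U remain.
Put S4 (4U) in rack 2; 2U remain.
Put S5 (2U) in rack 2; 0U remain.
Put S6 (1U) in rack 3; 19U remain.
Put S7 (4U) in rack 3; 15U remain.
Put S8 (3U) in rack 3; 12U remain.
Put S9 (12U) in rack 3; 0U remain.
Put S10 (12U) in rack 4; 8U remain.

4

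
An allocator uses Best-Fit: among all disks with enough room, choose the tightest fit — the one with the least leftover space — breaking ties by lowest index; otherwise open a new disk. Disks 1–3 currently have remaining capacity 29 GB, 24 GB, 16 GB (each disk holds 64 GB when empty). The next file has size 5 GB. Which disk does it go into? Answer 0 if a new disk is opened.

3

Disks with room: disk 1 (29 GB), disk 2 (24 GB), disk 3 (16 GB).
Tightest fit is disk 3 with 16 GB free.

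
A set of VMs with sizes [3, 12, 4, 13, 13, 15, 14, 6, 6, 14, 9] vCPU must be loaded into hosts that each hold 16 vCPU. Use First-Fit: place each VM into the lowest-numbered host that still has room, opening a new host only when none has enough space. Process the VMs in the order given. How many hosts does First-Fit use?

host 1: place 3 vCPU, 13 vCPU left
host 1: place 12 vCPU, 1 vCPU left
host 2: place 4 vCPU, 12 vCPU left
host 3: place 13 vCPU, 3 vCPU left
host 4: place 13 vCPU, 3 vCPU left
host 5: place 15 vCPU, 1 vCPU left
host 6: place 14 vCPU, 2 vCPU left
host 2: place 6 vCPU, 6 vCPU left
host 2: place 6 vCPU, 0 vCPU left
host 7: place 14 vCPU, 2 vCPU left
host 8: place 9 vCPU, 7 vCPU left
Final hosts: [3,12] [4,6,6] [13] [13] [15] [14] [14] [9].

8 hosts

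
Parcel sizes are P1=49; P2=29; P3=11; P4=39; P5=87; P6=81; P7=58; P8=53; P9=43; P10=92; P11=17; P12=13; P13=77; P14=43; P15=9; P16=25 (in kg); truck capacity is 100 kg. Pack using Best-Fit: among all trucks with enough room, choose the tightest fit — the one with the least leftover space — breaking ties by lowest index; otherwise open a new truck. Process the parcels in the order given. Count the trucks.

Put P1 (49 kg) in truck 1; 51 kg remain.
Put P2 (29 kg) in truck 1; 22 kg remain.
Put P3 (11 kg) in truck 1; 11 kg remain.
Put P4 (39 kg) in truck 2; 61 kg remain.
Put P5 (87 kg) in truck 3; 13 kg remain.
Put P6 (81 kg) in truck 4; 19 kg remain.
Put P7 (58 kg) in truck 2; 3 kg remain.
Put P8 (53 kg) in truck 5; 47 kg remain.
Put P9 (43 kg) in truck 5; 4 kg remain.
Put P10 (92 kg) in truck 6; 8 kg remain.
Put P11 (17 kg) in truck 4; 2 kg remain.
Put P12 (13 kg) in truck 3; 0 kg remain.
Put P13 (77 kg) in truck 7; 23 kg remain.
Put P14 (43 kg) in truck 8; 57 kg remain.
Put P15 (9 kg) in truck 1; 2 kg remain.
Put P16 (25 kg) in truck 8; 32 kg remain.
Final trucks: [49,29,11,9] [39,58] [87,13] [81,17] [53,43] [92] [77] [43,25].

8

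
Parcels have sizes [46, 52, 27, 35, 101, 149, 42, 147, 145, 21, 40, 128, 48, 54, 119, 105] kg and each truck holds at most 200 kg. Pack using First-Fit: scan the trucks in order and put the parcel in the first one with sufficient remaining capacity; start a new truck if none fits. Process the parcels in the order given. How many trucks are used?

Put 46 kg in truck 1; 154 kg remain.
Put 52 kg in truck 1; 102 kg remain.
Put 27 kg in truck 1; 75 kg remain.
Put 35 kg in truck 1; 40 kg remain.
Put 101 kg in truck 2; 99 kg remain.
Put 149 kg in truck 3; 51 kg remain.
Put 42 kg in truck 2; 57 kg remain.
Put 147 kg in truck 4; 53 kg remain.
Put 145 kg in truck 5; 55 kg remain.
Put 21 kg in truck 1; 19 kg remain.
Put 40 kg in truck 2; 17 kg remain.
Put 128 kg in truck 6; 72 kg remain.
Put 48 kg in truck 3; 3 kg remain.
Put 54 kg in truck 5; 1 kg remain.
Put 119 kg in truck 7; 81 kg remain.
Put 105 kg in truck 8; 95 kg remain.

8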